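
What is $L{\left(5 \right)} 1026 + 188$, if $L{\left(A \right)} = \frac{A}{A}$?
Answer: $1214$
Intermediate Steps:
$L{\left(A \right)} = 1$
$L{\left(5 \right)} 1026 + 188 = 1 \cdot 1026 + 188 = 1026 + 188 = 1214$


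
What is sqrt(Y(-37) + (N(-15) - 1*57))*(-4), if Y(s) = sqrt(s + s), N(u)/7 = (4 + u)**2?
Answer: -4*sqrt(790 + I*sqrt(74)) ≈ -112.43 - 0.61211*I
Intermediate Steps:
N(u) = 7*(4 + u)**2
Y(s) = sqrt(2)*sqrt(s) (Y(s) = sqrt(2*s) = sqrt(2)*sqrt(s))
sqrt(Y(-37) + (N(-15) - 1*57))*(-4) = sqrt(sqrt(2)*sqrt(-37) + (7*(4 - 15)**2 - 1*57))*(-4) = sqrt(sqrt(2)*(I*sqrt(37)) + (7*(-11)**2 - 57))*(-4) = sqrt(I*sqrt(74) + (7*121 - 57))*(-4) = sqrt(I*sqrt(74) + (847 - 57))*(-4) = sqrt(I*sqrt(74) + 790)*(-4) = sqrt(790 + I*sqrt(74))*(-4) = -4*sqrt(790 + I*sqrt(74))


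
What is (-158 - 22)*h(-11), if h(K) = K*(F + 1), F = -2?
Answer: -1980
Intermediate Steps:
h(K) = -K (h(K) = K*(-2 + 1) = K*(-1) = -K)
(-158 - 22)*h(-11) = (-158 - 22)*(-1*(-11)) = -180*11 = -1980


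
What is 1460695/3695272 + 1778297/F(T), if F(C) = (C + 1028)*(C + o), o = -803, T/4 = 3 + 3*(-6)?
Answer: -167220308747/96467847014 ≈ -1.7334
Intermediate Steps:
T = -60 (T = 4*(3 + 3*(-6)) = 4*(3 - 18) = 4*(-15) = -60)
F(C) = (-803 + C)*(1028 + C) (F(C) = (C + 1028)*(C - 803) = (1028 + C)*(-803 + C) = (-803 + C)*(1028 + C))
1460695/3695272 + 1778297/F(T) = 1460695/3695272 + 1778297/(-825484 + (-60)**2 + 225*(-60)) = 1460695*(1/3695272) + 1778297/(-825484 + 3600 - 13500) = 1460695/3695272 + 1778297/(-835384) = 1460695/3695272 + 1778297*(-1/835384) = 1460695/3695272 - 1778297/835384 = -167220308747/96467847014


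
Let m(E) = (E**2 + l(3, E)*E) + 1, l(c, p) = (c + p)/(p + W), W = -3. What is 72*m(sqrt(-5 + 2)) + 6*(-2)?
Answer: 12*(-21*I + 5*sqrt(3))/(sqrt(3) + 3*I) ≈ -48.0 - 62.354*I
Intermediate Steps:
l(c, p) = (c + p)/(-3 + p) (l(c, p) = (c + p)/(p - 3) = (c + p)/(-3 + p))
m(E) = 1 + E**2 + E*(3 + E)/(-3 + E) (m(E) = (E**2 + ((3 + E)/(-3 + E))*E) + 1 = (E**2 + E*(3 + E)/(-3 + E)) + 1 = 1 + E**2 + E*(3 + E)/(-3 + E))
72*m(sqrt(-5 + 2)) + 6*(-2) = 72*((sqrt(-5 + 2)*(3 + sqrt(-5 + 2)) + (1 + (sqrt(-5 + 2))**2)*(-3 + sqrt(-5 + 2)))/(-3 + sqrt(-5 + 2))) + 6*(-2) = 72*((sqrt(-3)*(3 + sqrt(-3)) + (1 + (sqrt(-3))**2)*(-3 + sqrt(-3)))/(-3 + sqrt(-3))) - 12 = 72*(((I*sqrt(3))*(3 + I*sqrt(3)) + (1 + (I*sqrt(3))**2)*(-3 + I*sqrt(3)))/(-3 + I*sqrt(3))) - 12 = 72*((I*sqrt(3)*(3 + I*sqrt(3)) + (1 - 3)*(-3 + I*sqrt(3)))/(-3 + I*sqrt(3))) - 12 = 72*((I*sqrt(3)*(3 + I*sqrt(3)) - 2*(-3 + I*sqrt(3)))/(-3 + I*sqrt(3))) - 12 = 72*((I*sqrt(3)*(3 + I*sqrt(3)) + (6 - 2*I*sqrt(3)))/(-3 + I*sqrt(3))) - 12 = 72*((6 - 2*I*sqrt(3) + I*sqrt(3)*(3 + I*sqrt(3)))/(-3 + I*sqrt(3))) - 12 = 72*(6 - 2*I*sqrt(3) + I*sqrt(3)*(3 + I*sqrt(3)))/(-3 + I*sqrt(3)) - 12 = -12 + 72*(6 - 2*I*sqrt(3) + I*sqrt(3)*(3 + I*sqrt(3)))/(-3 + I*sqrt(3))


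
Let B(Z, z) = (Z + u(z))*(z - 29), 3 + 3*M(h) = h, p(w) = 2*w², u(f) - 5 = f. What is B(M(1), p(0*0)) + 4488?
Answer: 13087/3 ≈ 4362.3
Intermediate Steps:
u(f) = 5 + f
M(h) = -1 + h/3
B(Z, z) = (-29 + z)*(5 + Z + z) (B(Z, z) = (Z + (5 + z))*(z - 29) = (5 + Z + z)*(-29 + z) = (-29 + z)*(5 + Z + z))
B(M(1), p(0*0)) + 4488 = (-145 + (2*(0*0)²)² - 29*(-1 + (⅓)*1) - 48*(0*0)² + (-1 + (⅓)*1)*(2*(0*0)²)) + 4488 = (-145 + (2*0²)² - 29*(-1 + ⅓) - 48*0² + (-1 + ⅓)*(2*0²)) + 4488 = (-145 + (2*0)² - 29*(-⅔) - 48*0 - 4*0/3) + 4488 = (-145 + 0² + 58/3 - 24*0 - ⅔*0) + 4488 = (-145 + 0 + 58/3 + 0 + 0) + 4488 = -377/3 + 4488 = 13087/3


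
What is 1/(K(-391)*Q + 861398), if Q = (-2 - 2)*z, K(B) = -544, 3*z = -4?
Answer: 3/2575490 ≈ 1.1648e-6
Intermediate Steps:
z = -4/3 (z = (⅓)*(-4) = -4/3 ≈ -1.3333)
Q = 16/3 (Q = (-2 - 2)*(-4/3) = -4*(-4/3) = 16/3 ≈ 5.3333)
1/(K(-391)*Q + 861398) = 1/(-544*16/3 + 861398) = 1/(-8704/3 + 861398) = 1/(2575490/3) = 3/2575490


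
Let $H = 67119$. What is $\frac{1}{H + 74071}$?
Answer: $\frac{1}{141190} \approx 7.0827 \cdot 10^{-6}$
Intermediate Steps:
$\frac{1}{H + 74071} = \frac{1}{67119 + 74071} = \frac{1}{141190}$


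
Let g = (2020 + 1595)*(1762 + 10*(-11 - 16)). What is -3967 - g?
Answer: -5397547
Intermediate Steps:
g = 5393580 (g = 3615*(1762 + 10*(-27)) = 3615*(1762 - 270) = 3615*1492 = 5393580)
-3967 - g = -3967 - 1*5393580 = -3967 - 5393580 = -5397547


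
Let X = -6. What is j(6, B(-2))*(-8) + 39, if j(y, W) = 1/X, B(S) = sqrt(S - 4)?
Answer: 121/3 ≈ 40.333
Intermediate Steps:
B(S) = sqrt(-4 + S)
j(y, W) = -1/6 (j(y, W) = 1/(-6) = -1/6)
j(6, B(-2))*(-8) + 39 = -1/6*(-8) + 39 = 4/3 + 39 = 121/3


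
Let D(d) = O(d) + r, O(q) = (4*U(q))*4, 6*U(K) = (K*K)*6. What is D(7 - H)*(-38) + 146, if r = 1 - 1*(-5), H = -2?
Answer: -49330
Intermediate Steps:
U(K) = K**2 (U(K) = ((K*K)*6)/6 = (K**2*6)/6 = (6*K**2)/6 = K**2)
O(q) = 16*q**2 (O(q) = (4*q**2)*4 = 16*q**2)
r = 6 (r = 1 + 5 = 6)
D(d) = 6 + 16*d**2 (D(d) = 16*d**2 + 6 = 6 + 16*d**2)
D(7 - H)*(-38) + 146 = (6 + 16*(7 - 1*(-2))**2)*(-38) + 146 = (6 + 16*(7 + 2)**2)*(-38) + 146 = (6 + 16*9**2)*(-38) + 146 = (6 + 16*81)*(-38) + 146 = (6 + 1296)*(-38) + 146 = 1302*(-38) + 146 = -49476 + 146 = -49330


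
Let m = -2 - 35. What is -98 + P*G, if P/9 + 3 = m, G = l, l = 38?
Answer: -13778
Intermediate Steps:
m = -37
G = 38
P = -360 (P = -27 + 9*(-37) = -27 - 333 = -360)
-98 + P*G = -98 - 360*38 = -98 - 13680 = -13778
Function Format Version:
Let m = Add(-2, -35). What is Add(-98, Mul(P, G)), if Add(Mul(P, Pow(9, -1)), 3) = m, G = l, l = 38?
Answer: -13778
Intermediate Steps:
m = -37
G = 38
P = -360 (P = Add(-27, Mul(9, -37)) = Add(-27, -333) = -360)
Add(-98, Mul(P, G)) = Add(-98, Mul(-360, 38)) = Add(-98, -13680) = -13778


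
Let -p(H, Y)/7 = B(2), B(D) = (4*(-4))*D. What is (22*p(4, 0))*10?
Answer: 49280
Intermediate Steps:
B(D) = -16*D
p(H, Y) = 224 (p(H, Y) = -(-112)*2 = -7*(-32) = 224)
(22*p(4, 0))*10 = (22*224)*10 = 4928*10 = 49280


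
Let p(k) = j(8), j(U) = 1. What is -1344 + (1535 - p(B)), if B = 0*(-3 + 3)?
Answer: 190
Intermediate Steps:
B = 0 (B = 0*0 = 0)
p(k) = 1
-1344 + (1535 - p(B)) = -1344 + (1535 - 1*1) = -1344 + (1535 - 1) = -1344 + 1534 = 190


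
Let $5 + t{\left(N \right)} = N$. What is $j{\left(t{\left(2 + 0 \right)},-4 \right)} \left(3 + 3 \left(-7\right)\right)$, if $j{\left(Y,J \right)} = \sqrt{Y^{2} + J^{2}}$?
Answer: $-90$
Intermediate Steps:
$t{\left(N \right)} = -5 + N$
$j{\left(Y,J \right)} = \sqrt{J^{2} + Y^{2}}$
$j{\left(t{\left(2 + 0 \right)},-4 \right)} \left(3 + 3 \left(-7\right)\right) = \sqrt{\left(-4\right)^{2} + \left(-5 + \left(2 + 0\right)\right)^{2}} \left(3 + 3 \left(-7\right)\right) = \sqrt{16 + \left(-5 + 2\right)^{2}} \left(3 - 21\right) = \sqrt{16 + \left(-3\right)^{2}} \left(-18\right) = \sqrt{16 + 9} \left(-18\right) = \sqrt{25} \left(-18\right) = 5 \left(-18\right) = -90$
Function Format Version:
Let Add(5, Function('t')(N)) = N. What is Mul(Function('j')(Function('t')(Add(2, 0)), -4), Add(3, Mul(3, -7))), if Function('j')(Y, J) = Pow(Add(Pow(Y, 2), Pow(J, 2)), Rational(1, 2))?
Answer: -90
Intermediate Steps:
Function('t')(N) = Add(-5, N)
Function('j')(Y, J) = Pow(Add(Pow(J, 2), Pow(Y, 2)), Rational(1, 2))
Mul(Function('j')(Function('t')(Add(2, 0)), -4), Add(3, Mul(3, -7))) = Mul(Pow(Add(Pow(-4, 2), Pow(Add(-5, Add(2, 0)), 2)), Rational(1, 2)), Add(3, Mul(3, -7))) = Mul(Pow(Add(16, Pow(Add(-5, 2), 2)), Rational(1, 2)), Add(3, -21)) = Mul(Pow(Add(16, Pow(-3, 2)), Rational(1, 2)), -18) = Mul(Pow(Add(16, 9), Rational(1, 2)), -18) = Mul(Pow(25, Rational(1, 2)), -18) = Mul(5, -18) = -90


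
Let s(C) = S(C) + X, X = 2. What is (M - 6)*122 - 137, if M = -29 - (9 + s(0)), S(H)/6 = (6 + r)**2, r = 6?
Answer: -111157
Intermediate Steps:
S(H) = 864 (S(H) = 6*(6 + 6)**2 = 6*12**2 = 6*144 = 864)
s(C) = 866 (s(C) = 864 + 2 = 866)
M = -904 (M = -29 - (9 + 866) = -29 - 1*875 = -29 - 875 = -904)
(M - 6)*122 - 137 = (-904 - 6)*122 - 137 = -910*122 - 137 = -111020 - 137 = -111157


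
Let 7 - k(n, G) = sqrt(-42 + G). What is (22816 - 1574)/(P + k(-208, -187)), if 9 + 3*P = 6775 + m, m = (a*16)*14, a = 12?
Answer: 301901925/44888843 + 95589*I*sqrt(229)/44888843 ≈ 6.7255 + 0.032225*I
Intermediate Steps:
m = 2688 (m = (12*16)*14 = 192*14 = 2688)
k(n, G) = 7 - sqrt(-42 + G)
P = 9454/3 (P = -3 + (6775 + 2688)/3 = -3 + (1/3)*9463 = -3 + 9463/3 = 9454/3 ≈ 3151.3)
(22816 - 1574)/(P + k(-208, -187)) = (22816 - 1574)/(9454/3 + (7 - sqrt(-42 - 187))) = 21242/(9454/3 + (7 - sqrt(-229))) = 21242/(9454/3 + (7 - I*sqrt(229))) = 21242/(9475/3 - I*sqrt(229))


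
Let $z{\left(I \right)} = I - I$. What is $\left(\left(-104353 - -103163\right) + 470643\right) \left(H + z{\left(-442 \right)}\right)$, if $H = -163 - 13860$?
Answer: $-6583139419$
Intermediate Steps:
$H = -14023$ ($H = -163 - 13860 = -14023$)
$z{\left(I \right)} = 0$
$\left(\left(-104353 - -103163\right) + 470643\right) \left(H + z{\left(-442 \right)}\right) = \left(\left(-104353 - -103163\right) + 470643\right) \left(-14023 + 0\right) = \left(\left(-104353 + 103163\right) + 470643\right) \left(-14023\right) = \left(-1190 + 470643\right) \left(-14023\right) = 469453 \left(-14023\right) = -6583139419$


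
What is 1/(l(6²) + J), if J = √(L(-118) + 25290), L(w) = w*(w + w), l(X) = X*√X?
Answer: -108/3241 + 163*√2/6482 ≈ 0.0022396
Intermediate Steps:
l(X) = X^(3/2)
L(w) = 2*w² (L(w) = w*(2*w) = 2*w²)
J = 163*√2 (J = √(2*(-118)² + 25290) = √(2*13924 + 25290) = √(27848 + 25290) = √53138 = 163*√2 ≈ 230.52)
1/(l(6²) + J) = 1/((6²)^(3/2) + 163*√2) = 1/(36^(3/2) + 163*√2) = 1/(216 + 163*√2)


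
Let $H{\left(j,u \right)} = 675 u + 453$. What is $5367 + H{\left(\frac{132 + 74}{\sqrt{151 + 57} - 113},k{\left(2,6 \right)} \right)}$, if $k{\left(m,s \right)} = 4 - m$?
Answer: $7170$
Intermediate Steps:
$H{\left(j,u \right)} = 453 + 675 u$
$5367 + H{\left(\frac{132 + 74}{\sqrt{151 + 57} - 113},k{\left(2,6 \right)} \right)} = 5367 + \left(453 + 675 \left(4 - 2\right)\right) = 5367 + \left(453 + 675 \cdot 2\right) = 5367 + \left(453 + 1350\right) = 5367 + 1803 = 7170$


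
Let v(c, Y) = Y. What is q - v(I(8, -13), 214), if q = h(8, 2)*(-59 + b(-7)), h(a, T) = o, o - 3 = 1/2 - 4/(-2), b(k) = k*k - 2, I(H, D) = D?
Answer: -280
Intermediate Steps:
b(k) = -2 + k² (b(k) = k² - 2 = -2 + k²)
o = 11/2 (o = 3 + (1/2 - 4/(-2)) = 3 + (1*(½) - 4*(-½)) = 3 + (½ + 2) = 3 + 5/2 = 11/2 ≈ 5.5000)
h(a, T) = 11/2
q = -66 (q = 11*(-59 + (-2 + (-7)²))/2 = 11*(-59 + (-2 + 49))/2 = 11*(-59 + 47)/2 = (11/2)*(-12) = -66)
q - v(I(8, -13), 214) = -66 - 1*214 = -66 - 214 = -280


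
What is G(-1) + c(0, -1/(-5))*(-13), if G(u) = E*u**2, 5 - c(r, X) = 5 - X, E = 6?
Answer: 17/5 ≈ 3.4000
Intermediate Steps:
c(r, X) = X (c(r, X) = 5 - (5 - X) = 5 + (-5 + X) = X)
G(u) = 6*u**2
G(-1) + c(0, -1/(-5))*(-13) = 6*(-1)**2 - 1/(-5)*(-13) = 6*1 - 1*(-1/5)*(-13) = 6 + (1/5)*(-13) = 6 - 13/5 = 17/5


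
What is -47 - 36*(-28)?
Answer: 961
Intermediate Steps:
-47 - 36*(-28) = -47 + 1008 = 961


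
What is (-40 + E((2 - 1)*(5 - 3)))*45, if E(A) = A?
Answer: -1710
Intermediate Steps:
(-40 + E((2 - 1)*(5 - 3)))*45 = (-40 + (2 - 1)*(5 - 3))*45 = (-40 + 1*2)*45 = (-40 + 2)*45 = -38*45 = -1710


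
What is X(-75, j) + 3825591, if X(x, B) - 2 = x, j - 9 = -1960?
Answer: 3825518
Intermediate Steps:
j = -1951 (j = 9 - 1960 = -1951)
X(x, B) = 2 + x
X(-75, j) + 3825591 = (2 - 75) + 3825591 = -73 + 3825591 = 3825518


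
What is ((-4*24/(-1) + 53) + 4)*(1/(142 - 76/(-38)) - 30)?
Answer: -73423/16 ≈ -4588.9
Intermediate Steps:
((-4*24/(-1) + 53) + 4)*(1/(142 - 76/(-38)) - 30) = ((-96*(-1) + 53) + 4)*(1/(142 - 76*(-1/38)) - 30) = ((96 + 53) + 4)*(1/(142 + 2) - 30) = (149 + 4)*(1/144 - 30) = 153*(1/144 - 30) = 153*(-4319/144) = -73423/16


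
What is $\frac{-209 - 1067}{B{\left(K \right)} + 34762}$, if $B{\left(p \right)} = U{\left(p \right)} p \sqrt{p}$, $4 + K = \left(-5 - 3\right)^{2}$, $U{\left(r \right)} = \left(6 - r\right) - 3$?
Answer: $- \frac{11089078}{126653161} - \frac{2181960 \sqrt{15}}{126653161} \approx -0.15428$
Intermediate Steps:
$U{\left(r \right)} = 3 - r$
$K = 60$ ($K = -4 + \left(-5 - 3\right)^{2} = -4 + \left(-8\right)^{2} = -4 + 64 = 60$)
$B{\left(p \right)} = p^{\frac{3}{2}} \left(3 - p\right)$ ($B{\left(p \right)} = \left(3 - p\right) p \sqrt{p} = \left(3 - p\right) p^{\frac{3}{2}} = p^{\frac{3}{2}} \left(3 - p\right)$)
$\frac{-209 - 1067}{B{\left(K \right)} + 34762} = \frac{-209 - 1067}{60^{\frac{3}{2}} \left(3 - 60\right) + 34762} = - \frac{1276}{120 \sqrt{15} \left(3 - 60\right) + 34762} = - \frac{1276}{120 \sqrt{15} \left(-57\right) + 34762} = - \frac{1276}{- 6840 \sqrt{15} + 34762} = - \frac{1276}{34762 - 6840 \sqrt{15}}$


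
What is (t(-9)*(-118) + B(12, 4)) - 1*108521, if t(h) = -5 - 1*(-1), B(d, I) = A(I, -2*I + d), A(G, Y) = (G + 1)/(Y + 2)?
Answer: -648289/6 ≈ -1.0805e+5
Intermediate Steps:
A(G, Y) = (1 + G)/(2 + Y)
B(d, I) = (1 + I)/(2 + d - 2*I) (B(d, I) = (1 + I)/(2 + (-2*I + d)) = (1 + I)/(2 + (d - 2*I)) = (1 + I)/(2 + d - 2*I))
t(h) = -4 (t(h) = -5 + 1 = -4)
(t(-9)*(-118) + B(12, 4)) - 1*108521 = (-4*(-118) + (1 + 4)/(2 + 12 - 2*4)) - 1*108521 = (472 + 5/(2 + 12 - 8)) - 108521 = (472 + 5/6) - 108521 = (472 + (⅙)*5) - 108521 = (472 + ⅚) - 108521 = 2837/6 - 108521 = -648289/6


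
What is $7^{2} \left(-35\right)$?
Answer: $-1715$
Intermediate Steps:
$7^{2} \left(-35\right) = 49 \left(-35\right) = -1715$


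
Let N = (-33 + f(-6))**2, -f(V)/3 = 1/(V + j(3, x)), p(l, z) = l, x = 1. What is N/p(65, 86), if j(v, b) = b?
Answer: 26244/1625 ≈ 16.150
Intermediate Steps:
f(V) = -3/(1 + V) (f(V) = -3/(V + 1) = -3/(1 + V))
N = 26244/25 (N = (-33 - 3/(1 - 6))**2 = (-33 - 3/(-5))**2 = (-33 - 3*(-1/5))**2 = (-33 + 3/5)**2 = (-162/5)**2 = 26244/25 ≈ 1049.8)
N/p(65, 86) = (26244/25)/65 = (26244/25)*(1/65) = 26244/1625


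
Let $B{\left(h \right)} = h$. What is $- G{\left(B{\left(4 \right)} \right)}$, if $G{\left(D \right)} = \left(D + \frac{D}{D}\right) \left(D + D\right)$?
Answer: $-40$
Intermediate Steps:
$G{\left(D \right)} = 2 D \left(1 + D\right)$ ($G{\left(D \right)} = \left(D + 1\right) 2 D = \left(1 + D\right) 2 D = 2 D \left(1 + D\right)$)
$- G{\left(B{\left(4 \right)} \right)} = - 2 \cdot 4 \left(1 + 4\right) = - 2 \cdot 4 \cdot 5 = \left(-1\right) 40 = -40$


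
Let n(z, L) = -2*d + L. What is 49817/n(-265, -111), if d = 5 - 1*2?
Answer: -49817/117 ≈ -425.79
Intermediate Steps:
d = 3 (d = 5 - 2 = 3)
n(z, L) = -6 + L (n(z, L) = -2*3 + L = -6 + L)
49817/n(-265, -111) = 49817/(-6 - 111) = 49817/(-117) = 49817*(-1/117) = -49817/117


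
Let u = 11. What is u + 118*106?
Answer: 12519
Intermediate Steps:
u + 118*106 = 11 + 118*106 = 11 + 12508 = 12519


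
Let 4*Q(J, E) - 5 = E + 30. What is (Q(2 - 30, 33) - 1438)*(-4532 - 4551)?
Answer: 12906943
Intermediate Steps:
Q(J, E) = 35/4 + E/4 (Q(J, E) = 5/4 + (E + 30)/4 = 5/4 + (30 + E)/4 = 5/4 + (15/2 + E/4) = 35/4 + E/4)
(Q(2 - 30, 33) - 1438)*(-4532 - 4551) = ((35/4 + (¼)*33) - 1438)*(-4532 - 4551) = ((35/4 + 33/4) - 1438)*(-9083) = (17 - 1438)*(-9083) = -1421*(-9083) = 12906943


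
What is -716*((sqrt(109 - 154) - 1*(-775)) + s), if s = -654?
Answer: -86636 - 2148*I*sqrt(5) ≈ -86636.0 - 4803.1*I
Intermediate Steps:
-716*((sqrt(109 - 154) - 1*(-775)) + s) = -716*((sqrt(109 - 154) - 1*(-775)) - 654) = -716*((sqrt(-45) + 775) - 654) = -716*((3*I*sqrt(5) + 775) - 654) = -716*((775 + 3*I*sqrt(5)) - 654) = -716*(121 + 3*I*sqrt(5)) = -86636 - 2148*I*sqrt(5)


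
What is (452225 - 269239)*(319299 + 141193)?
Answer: 84263589112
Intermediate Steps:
(452225 - 269239)*(319299 + 141193) = 182986*460492 = 84263589112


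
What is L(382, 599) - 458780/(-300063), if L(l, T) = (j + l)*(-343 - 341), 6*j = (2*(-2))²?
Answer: -2722404044/10347 ≈ -2.6311e+5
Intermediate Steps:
j = 8/3 (j = (2*(-2))²/6 = (⅙)*(-4)² = (⅙)*16 = 8/3 ≈ 2.6667)
L(l, T) = -1824 - 684*l (L(l, T) = (8/3 + l)*(-343 - 341) = (8/3 + l)*(-684) = -1824 - 684*l)
L(382, 599) - 458780/(-300063) = (-1824 - 684*382) - 458780/(-300063) = (-1824 - 261288) - 458780*(-1/300063) = -263112 + 15820/10347 = -2722404044/10347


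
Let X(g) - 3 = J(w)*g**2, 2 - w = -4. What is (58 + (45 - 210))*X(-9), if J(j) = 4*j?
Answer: -208329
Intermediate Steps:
w = 6 (w = 2 - 1*(-4) = 2 + 4 = 6)
X(g) = 3 + 24*g**2 (X(g) = 3 + (4*6)*g**2 = 3 + 24*g**2)
(58 + (45 - 210))*X(-9) = (58 + (45 - 210))*(3 + 24*(-9)**2) = (58 - 165)*(3 + 24*81) = -107*(3 + 1944) = -107*1947 = -208329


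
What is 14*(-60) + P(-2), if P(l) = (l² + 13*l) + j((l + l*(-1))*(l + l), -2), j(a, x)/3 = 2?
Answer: -856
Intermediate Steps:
j(a, x) = 6 (j(a, x) = 3*2 = 6)
P(l) = 6 + l² + 13*l (P(l) = (l² + 13*l) + 6 = 6 + l² + 13*l)
14*(-60) + P(-2) = 14*(-60) + (6 + (-2)² + 13*(-2)) = -840 + (6 + 4 - 26) = -840 - 16 = -856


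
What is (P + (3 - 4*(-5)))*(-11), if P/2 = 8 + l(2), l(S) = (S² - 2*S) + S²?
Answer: -517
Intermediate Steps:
l(S) = -2*S + 2*S²
P = 24 (P = 2*(8 + 2*2*(-1 + 2)) = 2*(8 + 2*2*1) = 2*(8 + 4) = 2*12 = 24)
(P + (3 - 4*(-5)))*(-11) = (24 + (3 - 4*(-5)))*(-11) = (24 + (3 + 20))*(-11) = (24 + 23)*(-11) = 47*(-11) = -517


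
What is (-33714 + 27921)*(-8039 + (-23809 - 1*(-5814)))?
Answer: 150814962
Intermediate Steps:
(-33714 + 27921)*(-8039 + (-23809 - 1*(-5814))) = -5793*(-8039 + (-23809 + 5814)) = -5793*(-8039 - 17995) = -5793*(-26034) = 150814962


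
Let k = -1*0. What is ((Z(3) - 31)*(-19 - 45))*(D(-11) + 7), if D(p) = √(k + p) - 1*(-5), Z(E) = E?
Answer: 21504 + 1792*I*√11 ≈ 21504.0 + 5943.4*I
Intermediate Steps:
k = 0
D(p) = 5 + √p (D(p) = √(0 + p) - 1*(-5) = √p + 5 = 5 + √p)
((Z(3) - 31)*(-19 - 45))*(D(-11) + 7) = ((3 - 31)*(-19 - 45))*((5 + √(-11)) + 7) = (-28*(-64))*((5 + I*√11) + 7) = 1792*(12 + I*√11) = 21504 + 1792*I*√11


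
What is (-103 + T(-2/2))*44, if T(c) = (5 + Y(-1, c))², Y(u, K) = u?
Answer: -3828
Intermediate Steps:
T(c) = 16 (T(c) = (5 - 1)² = 4² = 16)
(-103 + T(-2/2))*44 = (-103 + 16)*44 = -87*44 = -3828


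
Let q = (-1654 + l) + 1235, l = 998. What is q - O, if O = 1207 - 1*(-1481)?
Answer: -2109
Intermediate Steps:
O = 2688 (O = 1207 + 1481 = 2688)
q = 579 (q = (-1654 + 998) + 1235 = -656 + 1235 = 579)
q - O = 579 - 1*2688 = 579 - 2688 = -2109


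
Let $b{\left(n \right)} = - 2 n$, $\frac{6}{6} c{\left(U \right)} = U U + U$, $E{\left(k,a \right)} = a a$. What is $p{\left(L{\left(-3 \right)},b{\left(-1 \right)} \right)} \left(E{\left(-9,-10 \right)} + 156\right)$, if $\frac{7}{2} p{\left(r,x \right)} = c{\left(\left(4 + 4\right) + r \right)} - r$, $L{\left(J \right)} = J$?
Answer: $\frac{16896}{7} \approx 2413.7$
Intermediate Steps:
$E{\left(k,a \right)} = a^{2}$
$c{\left(U \right)} = U + U^{2}$ ($c{\left(U \right)} = U U + U = U^{2} + U = U + U^{2}$)
$p{\left(r,x \right)} = - \frac{2 r}{7} + \frac{2 \left(8 + r\right) \left(9 + r\right)}{7}$ ($p{\left(r,x \right)} = \frac{2 \left(\left(\left(4 + 4\right) + r\right) \left(1 + \left(\left(4 + 4\right) + r\right)\right) - r\right)}{7} = \frac{2 \left(\left(8 + r\right) \left(1 + \left(8 + r\right)\right) - r\right)}{7} = \frac{2 \left(\left(8 + r\right) \left(9 + r\right) - r\right)}{7} = \frac{2 \left(- r + \left(8 + r\right) \left(9 + r\right)\right)}{7} = - \frac{2 r}{7} + \frac{2 \left(8 + r\right) \left(9 + r\right)}{7}$)
$p{\left(L{\left(-3 \right)},b{\left(-1 \right)} \right)} \left(E{\left(-9,-10 \right)} + 156\right) = \left(\frac{144}{7} + \frac{2 \left(-3\right)^{2}}{7} + \frac{32}{7} \left(-3\right)\right) \left(\left(-10\right)^{2} + 156\right) = \left(\frac{144}{7} + \frac{2}{7} \cdot 9 - \frac{96}{7}\right) \left(100 + 156\right) = \left(\frac{144}{7} + \frac{18}{7} - \frac{96}{7}\right) 256 = \frac{66}{7} \cdot 256 = \frac{16896}{7}$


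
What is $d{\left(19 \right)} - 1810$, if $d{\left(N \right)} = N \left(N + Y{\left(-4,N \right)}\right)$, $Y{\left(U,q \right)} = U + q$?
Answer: $-1164$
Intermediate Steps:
$d{\left(N \right)} = N \left(-4 + 2 N\right)$ ($d{\left(N \right)} = N \left(N + \left(-4 + N\right)\right) = N \left(-4 + 2 N\right)$)
$d{\left(19 \right)} - 1810 = 2 \cdot 19 \left(-2 + 19\right) - 1810 = 2 \cdot 19 \cdot 17 - 1810 = 646 - 1810 = -1164$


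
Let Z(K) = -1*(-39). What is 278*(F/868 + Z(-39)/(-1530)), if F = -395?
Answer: -14785013/110670 ≈ -133.60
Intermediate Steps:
Z(K) = 39
278*(F/868 + Z(-39)/(-1530)) = 278*(-395/868 + 39/(-1530)) = 278*(-395*1/868 + 39*(-1/1530)) = 278*(-395/868 - 13/510) = 278*(-106367/221340) = -14785013/110670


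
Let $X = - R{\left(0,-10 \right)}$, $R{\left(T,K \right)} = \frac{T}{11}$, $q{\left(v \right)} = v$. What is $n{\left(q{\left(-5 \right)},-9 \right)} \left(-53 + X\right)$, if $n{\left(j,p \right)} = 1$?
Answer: $-53$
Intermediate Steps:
$R{\left(T,K \right)} = \frac{T}{11}$ ($R{\left(T,K \right)} = T \frac{1}{11} = \frac{T}{11}$)
$X = 0$ ($X = - \frac{0}{11} = \left(-1\right) 0 = 0$)
$n{\left(q{\left(-5 \right)},-9 \right)} \left(-53 + X\right) = 1 \left(-53 + 0\right) = 1 \left(-53\right) = -53$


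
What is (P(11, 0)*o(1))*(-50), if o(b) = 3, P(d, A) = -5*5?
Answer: 3750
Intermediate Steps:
P(d, A) = -25
(P(11, 0)*o(1))*(-50) = -25*3*(-50) = -75*(-50) = 3750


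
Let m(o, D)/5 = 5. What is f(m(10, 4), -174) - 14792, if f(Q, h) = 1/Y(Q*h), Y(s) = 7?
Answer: -103543/7 ≈ -14792.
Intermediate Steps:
m(o, D) = 25 (m(o, D) = 5*5 = 25)
f(Q, h) = ⅐ (f(Q, h) = 1/7 = ⅐)
f(m(10, 4), -174) - 14792 = ⅐ - 14792 = -103543/7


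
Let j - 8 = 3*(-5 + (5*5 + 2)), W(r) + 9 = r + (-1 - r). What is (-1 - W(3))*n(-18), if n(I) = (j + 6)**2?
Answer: 57600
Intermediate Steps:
W(r) = -10 (W(r) = -9 + (r + (-1 - r)) = -9 - 1 = -10)
j = 74 (j = 8 + 3*(-5 + (5*5 + 2)) = 8 + 3*(-5 + (25 + 2)) = 8 + 3*(-5 + 27) = 8 + 3*22 = 8 + 66 = 74)
n(I) = 6400 (n(I) = (74 + 6)**2 = 80**2 = 6400)
(-1 - W(3))*n(-18) = (-1 - 1*(-10))*6400 = (-1 + 10)*6400 = 9*6400 = 57600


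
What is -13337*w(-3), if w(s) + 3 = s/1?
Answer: 80022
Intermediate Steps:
w(s) = -3 + s (w(s) = -3 + s/1 = -3 + s*1 = -3 + s)
-13337*w(-3) = -13337*(-3 - 3) = -13337*(-6) = 80022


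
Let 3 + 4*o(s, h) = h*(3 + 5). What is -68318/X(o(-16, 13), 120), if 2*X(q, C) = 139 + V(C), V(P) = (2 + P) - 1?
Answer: -34159/65 ≈ -525.52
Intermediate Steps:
V(P) = 1 + P
o(s, h) = -¾ + 2*h (o(s, h) = -¾ + (h*(3 + 5))/4 = -¾ + (h*8)/4 = -¾ + (8*h)/4 = -¾ + 2*h)
X(q, C) = 70 + C/2 (X(q, C) = (139 + (1 + C))/2 = (140 + C)/2 = 70 + C/2)
-68318/X(o(-16, 13), 120) = -68318/(70 + (½)*120) = -68318/(70 + 60) = -68318/130 = -68318*1/130 = -34159/65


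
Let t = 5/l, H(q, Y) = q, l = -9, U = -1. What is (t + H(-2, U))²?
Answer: 529/81 ≈ 6.5309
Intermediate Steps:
t = -5/9 (t = 5/(-9) = 5*(-⅑) = -5/9 ≈ -0.55556)
(t + H(-2, U))² = (-5/9 - 2)² = (-23/9)² = 529/81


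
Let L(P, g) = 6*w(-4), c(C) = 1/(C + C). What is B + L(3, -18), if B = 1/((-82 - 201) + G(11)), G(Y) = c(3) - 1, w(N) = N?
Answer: -40878/1703 ≈ -24.004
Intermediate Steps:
c(C) = 1/(2*C)
G(Y) = -⅚ (G(Y) = (½)/3 - 1 = (½)*(⅓) - 1 = ⅙ - 1 = -⅚)
L(P, g) = -24 (L(P, g) = 6*(-4) = -24)
B = -6/1703 (B = 1/((-82 - 201) - ⅚) = 1/(-283 - ⅚) = 1/(-1703/6) = -6/1703 ≈ -0.0035232)
B + L(3, -18) = -6/1703 - 24 = -40878/1703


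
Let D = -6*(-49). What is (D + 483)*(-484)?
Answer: -376068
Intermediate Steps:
D = 294
(D + 483)*(-484) = (294 + 483)*(-484) = 777*(-484) = -376068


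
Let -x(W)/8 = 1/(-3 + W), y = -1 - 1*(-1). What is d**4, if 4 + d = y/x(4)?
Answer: 256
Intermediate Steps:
y = 0 (y = -1 + 1 = 0)
x(W) = -8/(-3 + W)
d = -4 (d = -4 + 0/((-8/(-3 + 4))) = -4 + 0/((-8/1)) = -4 + 0/((-8*1)) = -4 + 0/(-8) = -4 + 0*(-1/8) = -4 + 0 = -4)
d**4 = (-4)**4 = 256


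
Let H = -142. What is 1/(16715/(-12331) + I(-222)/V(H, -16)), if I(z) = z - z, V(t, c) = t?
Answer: -12331/16715 ≈ -0.73772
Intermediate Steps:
I(z) = 0
1/(16715/(-12331) + I(-222)/V(H, -16)) = 1/(16715/(-12331) + 0/(-142)) = 1/(16715*(-1/12331) + 0*(-1/142)) = 1/(-16715/12331 + 0) = 1/(-16715/12331) = -12331/16715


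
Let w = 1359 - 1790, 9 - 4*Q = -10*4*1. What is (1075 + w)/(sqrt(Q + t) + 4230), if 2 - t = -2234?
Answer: 10896480/71562607 - 29624*sqrt(17)/71562607 ≈ 0.15056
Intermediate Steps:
t = 2236 (t = 2 - 1*(-2234) = 2 + 2234 = 2236)
Q = 49/4 (Q = 9/4 - (-10*4)/4 = 9/4 - (-10) = 9/4 - 1/4*(-40) = 9/4 + 10 = 49/4 ≈ 12.250)
w = -431
(1075 + w)/(sqrt(Q + t) + 4230) = (1075 - 431)/(sqrt(49/4 + 2236) + 4230) = 644/(sqrt(8993/4) + 4230) = 644/(23*sqrt(17)/2 + 4230) = 644/(4230 + 23*sqrt(17)/2)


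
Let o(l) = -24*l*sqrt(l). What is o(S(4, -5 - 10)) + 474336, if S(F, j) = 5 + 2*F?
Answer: 474336 - 312*sqrt(13) ≈ 4.7321e+5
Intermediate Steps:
o(l) = -24*l**(3/2)
o(S(4, -5 - 10)) + 474336 = -24*(5 + 2*4)**(3/2) + 474336 = -24*(5 + 8)**(3/2) + 474336 = -312*sqrt(13) + 474336 = 474336 - 312*sqrt(13)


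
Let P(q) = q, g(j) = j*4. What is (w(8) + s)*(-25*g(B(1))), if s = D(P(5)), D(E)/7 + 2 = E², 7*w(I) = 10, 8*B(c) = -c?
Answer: 28425/14 ≈ 2030.4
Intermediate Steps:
B(c) = -c/8 (B(c) = (-c)/8 = -c/8)
g(j) = 4*j
w(I) = 10/7 (w(I) = (⅐)*10 = 10/7)
D(E) = -14 + 7*E²
s = 161 (s = -14 + 7*5² = -14 + 7*25 = -14 + 175 = 161)
(w(8) + s)*(-25*g(B(1))) = (10/7 + 161)*(-100*(-⅛*1)) = 1137*(-100*(-1)/8)/7 = 1137*(-25*(-½))/7 = (1137/7)*(25/2) = 28425/14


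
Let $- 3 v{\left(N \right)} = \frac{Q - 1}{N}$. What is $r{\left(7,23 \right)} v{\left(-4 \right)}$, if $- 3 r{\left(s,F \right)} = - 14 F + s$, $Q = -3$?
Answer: $-35$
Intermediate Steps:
$r{\left(s,F \right)} = - \frac{s}{3} + \frac{14 F}{3}$ ($r{\left(s,F \right)} = - \frac{- 14 F + s}{3} = - \frac{s - 14 F}{3} = - \frac{s}{3} + \frac{14 F}{3}$)
$v{\left(N \right)} = \frac{4}{3 N}$ ($v{\left(N \right)} = - \frac{\left(-3 - 1\right) \frac{1}{N}}{3} = - \frac{\left(-4\right) \frac{1}{N}}{3} = \frac{4}{3 N}$)
$r{\left(7,23 \right)} v{\left(-4 \right)} = \left(\left(- \frac{1}{3}\right) 7 + \frac{14}{3} \cdot 23\right) \frac{4}{3 \left(-4\right)} = \left(- \frac{7}{3} + \frac{322}{3}\right) \frac{4}{3} \left(- \frac{1}{4}\right) = 105 \left(- \frac{1}{3}\right) = -35$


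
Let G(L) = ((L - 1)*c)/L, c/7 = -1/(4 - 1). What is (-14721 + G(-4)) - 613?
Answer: -184043/12 ≈ -15337.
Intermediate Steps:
c = -7/3 (c = 7*(-1/(4 - 1)) = 7*(-1/3) = -7/3 ≈ -2.3333)
G(L) = (7/3 - 7*L/3)/L (G(L) = ((L - 1)*(-7/3))/L = ((-1 + L)*(-7/3))/L = (7/3 - 7*L/3)/L)
(-14721 + G(-4)) - 613 = (-14721 + (7/3)*(1 - 1*(-4))/(-4)) - 613 = (-14721 + (7/3)*(-1/4)*(1 + 4)) - 613 = (-14721 + (7/3)*(-1/4)*5) - 613 = (-14721 - 35/12) - 613 = -176687/12 - 613 = -184043/12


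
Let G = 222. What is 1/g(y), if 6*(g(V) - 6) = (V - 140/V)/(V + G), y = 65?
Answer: 22386/135133 ≈ 0.16566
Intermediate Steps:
g(V) = 6 + (V - 140/V)/(6*(222 + V)) (g(V) = 6 + ((V - 140/V)/(V + 222))/6 = 6 + ((V - 140/V)/(222 + V))/6 = 6 + (V - 140/V)/(6*(222 + V)))
1/g(y) = 1/((1/6)*(-140 + 37*65**2 + 7992*65)/(65*(222 + 65))) = 1/((1/6)*(1/65)*(-140 + 37*4225 + 519480)/287) = 1/((1/6)*(1/65)*(1/287)*(-140 + 156325 + 519480)) = 1/((1/6)*(1/65)*(1/287)*675665) = 1/(135133/22386) = 22386/135133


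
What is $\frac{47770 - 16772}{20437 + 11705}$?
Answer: $\frac{1409}{1461} \approx 0.96441$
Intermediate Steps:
$\frac{47770 - 16772}{20437 + 11705} = \frac{47770 - 16772}{32142} = 30998 \cdot \frac{1}{32142} = \frac{1409}{1461}$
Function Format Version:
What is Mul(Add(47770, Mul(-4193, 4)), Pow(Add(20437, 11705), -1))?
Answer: Rational(1409, 1461) ≈ 0.96441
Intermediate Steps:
Mul(Add(47770, Mul(-4193, 4)), Pow(Add(20437, 11705), -1)) = Mul(Add(47770, -16772), Pow(32142, -1)) = Mul(30998, Rational(1, 32142)) = Rational(1409, 1461)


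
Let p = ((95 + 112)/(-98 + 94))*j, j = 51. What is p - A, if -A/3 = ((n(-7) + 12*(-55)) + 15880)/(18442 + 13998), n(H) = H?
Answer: -85571631/32440 ≈ -2637.8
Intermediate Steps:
A = -45639/32440 (A = -3*((-7 + 12*(-55)) + 15880)/(18442 + 13998) = -3*((-7 - 660) + 15880)/32440 = -3*(-667 + 15880)/32440 = -45639/32440 ≈ -1.4069)
p = -10557/4 (p = ((95 + 112)/(-98 + 94))*51 = (207/(-4))*51 = (207*(-1/4))*51 = -207/4*51 = -10557/4 ≈ -2639.3)
p - A = -10557/4 - 1*(-45639/32440) = -10557/4 + 45639/32440 = -85571631/32440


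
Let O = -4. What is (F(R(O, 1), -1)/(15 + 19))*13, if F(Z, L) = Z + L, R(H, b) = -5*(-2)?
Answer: 117/34 ≈ 3.4412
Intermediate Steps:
R(H, b) = 10
F(Z, L) = L + Z
(F(R(O, 1), -1)/(15 + 19))*13 = ((-1 + 10)/(15 + 19))*13 = (9/34)*13 = 117/34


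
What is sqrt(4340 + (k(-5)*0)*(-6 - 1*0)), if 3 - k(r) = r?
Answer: 2*sqrt(1085) ≈ 65.879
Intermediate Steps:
k(r) = 3 - r
sqrt(4340 + (k(-5)*0)*(-6 - 1*0)) = sqrt(4340 + ((3 - 1*(-5))*0)*(-6 - 1*0)) = sqrt(4340 + ((3 + 5)*0)*(-6 + 0)) = sqrt(4340 + (8*0)*(-6)) = sqrt(4340 + 0*(-6)) = sqrt(4340 + 0) = sqrt(4340) = 2*sqrt(1085)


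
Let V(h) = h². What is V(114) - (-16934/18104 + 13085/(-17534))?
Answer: 1031481509363/79358884 ≈ 12998.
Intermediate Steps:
V(114) - (-16934/18104 + 13085/(-17534)) = 114² - (-16934/18104 + 13085/(-17534)) = 12996 - (-16934*1/18104 + 13085*(-1/17534)) = 12996 - (-8467/9052 - 13085/17534) = 12996 - 1*(-133452899/79358884) = 12996 + 133452899/79358884 = 1031481509363/79358884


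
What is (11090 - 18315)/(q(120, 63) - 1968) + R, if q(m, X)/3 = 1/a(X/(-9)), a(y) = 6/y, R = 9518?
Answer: 37543924/3943 ≈ 9521.7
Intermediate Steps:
q(m, X) = -X/18 (q(m, X) = 3/((6/((X/(-9))))) = 3/((6/((X*(-⅑))))) = 3/((6/((-X/9)))) = 3/((6*(-9/X))) = 3/((-54/X)) = 3*(-X/54) = -X/18)
(11090 - 18315)/(q(120, 63) - 1968) + R = (11090 - 18315)/(-1/18*63 - 1968) + 9518 = -7225/(-7/2 - 1968) + 9518 = -7225/(-3943/2) + 9518 = -7225*(-2/3943) + 9518 = 14450/3943 + 9518 = 37543924/3943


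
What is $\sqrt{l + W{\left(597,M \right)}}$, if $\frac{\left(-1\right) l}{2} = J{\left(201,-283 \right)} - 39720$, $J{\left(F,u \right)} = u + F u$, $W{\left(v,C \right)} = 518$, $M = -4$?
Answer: $\sqrt{194290} \approx 440.78$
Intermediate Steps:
$l = 193772$ ($l = - 2 \left(- 283 \left(1 + 201\right) - 39720\right) = - 2 \left(\left(-283\right) 202 - 39720\right) = - 2 \left(-57166 - 39720\right) = \left(-2\right) \left(-96886\right) = 193772$)
$\sqrt{l + W{\left(597,M \right)}} = \sqrt{193772 + 518} = \sqrt{194290}$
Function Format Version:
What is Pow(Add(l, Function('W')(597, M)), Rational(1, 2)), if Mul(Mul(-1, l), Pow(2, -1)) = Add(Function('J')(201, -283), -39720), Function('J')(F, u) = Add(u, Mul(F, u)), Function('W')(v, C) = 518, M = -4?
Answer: Pow(194290, Rational(1, 2)) ≈ 440.78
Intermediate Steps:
l = 193772 (l = Mul(-2, Add(Mul(-283, Add(1, 201)), -39720)) = Mul(-2, Add(Mul(-283, 202), -39720)) = Mul(-2, Add(-57166, -39720)) = Mul(-2, -96886) = 193772)
Pow(Add(l, Function('W')(597, M)), Rational(1, 2)) = Pow(Add(193772, 518), Rational(1, 2)) = Pow(194290, Rational(1, 2))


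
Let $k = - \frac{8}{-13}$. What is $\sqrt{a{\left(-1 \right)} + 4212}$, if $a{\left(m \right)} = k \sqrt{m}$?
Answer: $\frac{2 \sqrt{177957 + 26 i}}{13} \approx 64.9 + 0.004741 i$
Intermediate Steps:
$k = \frac{8}{13}$ ($k = \left(-8\right) \left(- \frac{1}{13}\right) = \frac{8}{13} \approx 0.61539$)
$a{\left(m \right)} = \frac{8 \sqrt{m}}{13}$
$\sqrt{a{\left(-1 \right)} + 4212} = \sqrt{\frac{8 \sqrt{-1}}{13} + 4212} = \sqrt{\frac{8 i}{13} + 4212} = \sqrt{4212 + \frac{8 i}{13}}$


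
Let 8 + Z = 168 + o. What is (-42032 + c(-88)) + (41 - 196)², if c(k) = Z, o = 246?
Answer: -17601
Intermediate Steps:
Z = 406 (Z = -8 + (168 + 246) = -8 + 414 = 406)
c(k) = 406
(-42032 + c(-88)) + (41 - 196)² = (-42032 + 406) + (41 - 196)² = -41626 + (-155)² = -41626 + 24025 = -17601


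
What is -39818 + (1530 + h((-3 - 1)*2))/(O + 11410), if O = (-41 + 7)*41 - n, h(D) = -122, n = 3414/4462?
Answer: -889689812754/22343989 ≈ -39818.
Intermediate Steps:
n = 1707/2231 (n = 3414*(1/4462) = 1707/2231 ≈ 0.76513)
O = -3111721/2231 (O = (-41 + 7)*41 - 1*1707/2231 = -34*41 - 1707/2231 = -1394 - 1707/2231 = -3111721/2231 ≈ -1394.8)
-39818 + (1530 + h((-3 - 1)*2))/(O + 11410) = -39818 + (1530 - 122)/(-3111721/2231 + 11410) = -39818 + 1408/(22343989/2231) = -39818 + 1408*(2231/22343989) = -39818 + 3141248/22343989 = -889689812754/22343989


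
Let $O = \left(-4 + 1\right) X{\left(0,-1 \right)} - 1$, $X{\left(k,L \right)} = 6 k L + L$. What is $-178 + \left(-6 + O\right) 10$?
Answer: $-218$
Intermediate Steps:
$X{\left(k,L \right)} = L + 6 L k$ ($X{\left(k,L \right)} = 6 L k + L = L + 6 L k$)
$O = 2$ ($O = \left(-4 + 1\right) \left(- (1 + 6 \cdot 0)\right) - 1 = - 3 \left(- (1 + 0)\right) - 1 = - 3 \left(\left(-1\right) 1\right) - 1 = \left(-3\right) \left(-1\right) - 1 = 3 - 1 = 2$)
$-178 + \left(-6 + O\right) 10 = -178 + \left(-6 + 2\right) 10 = -178 - 40 = -218$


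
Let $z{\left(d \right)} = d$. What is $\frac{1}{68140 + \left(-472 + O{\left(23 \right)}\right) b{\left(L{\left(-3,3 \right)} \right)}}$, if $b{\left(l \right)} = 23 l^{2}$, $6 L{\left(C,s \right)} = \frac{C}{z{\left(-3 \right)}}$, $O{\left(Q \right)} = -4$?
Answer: $\frac{9}{610523} \approx 1.4741 \cdot 10^{-5}$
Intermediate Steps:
$L{\left(C,s \right)} = - \frac{C}{18}$ ($L{\left(C,s \right)} = \frac{C \frac{1}{-3}}{6} = \frac{C \left(- \frac{1}{3}\right)}{6} = \frac{\left(- \frac{1}{3}\right) C}{6} = - \frac{C}{18}$)
$\frac{1}{68140 + \left(-472 + O{\left(23 \right)}\right) b{\left(L{\left(-3,3 \right)} \right)}} = \frac{1}{68140 + \left(-472 - 4\right) 23 \left(\left(- \frac{1}{18}\right) \left(-3\right)\right)^{2}} = \frac{1}{68140 - 476 \cdot \frac{23}{36}} = \frac{1}{68140 - 476 \cdot 23 \cdot \frac{1}{36}} = \frac{1}{68140 - \frac{2737}{9}} = \frac{1}{\frac{610523}{9}} = \frac{9}{610523}$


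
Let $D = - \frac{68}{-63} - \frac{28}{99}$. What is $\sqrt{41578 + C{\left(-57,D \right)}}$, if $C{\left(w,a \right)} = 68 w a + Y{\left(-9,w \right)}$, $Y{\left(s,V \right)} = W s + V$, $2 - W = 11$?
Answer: $\frac{3 \sqrt{25372578}}{77} \approx 196.25$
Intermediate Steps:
$W = -9$ ($W = 2 - 11 = -9$)
$D = \frac{184}{231}$ ($D = \left(-68\right) \left(- \frac{1}{63}\right) - \frac{28}{99} = \frac{68}{63} - \frac{28}{99} = \frac{184}{231} \approx 0.79654$)
$Y{\left(s,V \right)} = V - 9 s$ ($Y{\left(s,V \right)} = - 9 s + V = V - 9 s$)
$C{\left(w,a \right)} = 81 + w + 68 a w$ ($C{\left(w,a \right)} = 68 w a + \left(w - -81\right) = 68 a w + \left(w + 81\right) = 68 a w + \left(81 + w\right) = 81 + w + 68 a w$)
$\sqrt{41578 + C{\left(-57,D \right)}} = \sqrt{41578 + \left(81 - 57 + 68 \cdot \frac{184}{231} \left(-57\right)\right)} = \sqrt{41578 - \frac{235880}{77}} = \sqrt{\frac{2965626}{77}} = \frac{3 \sqrt{25372578}}{77}$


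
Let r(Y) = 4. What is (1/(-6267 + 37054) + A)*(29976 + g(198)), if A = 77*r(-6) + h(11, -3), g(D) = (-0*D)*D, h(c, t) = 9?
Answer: 292550172480/30787 ≈ 9.5024e+6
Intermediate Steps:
g(D) = 0 (g(D) = (-1*0)*D = 0*D = 0)
A = 317 (A = 77*4 + 9 = 308 + 9 = 317)
(1/(-6267 + 37054) + A)*(29976 + g(198)) = (1/(-6267 + 37054) + 317)*(29976 + 0) = (1/30787 + 317)*29976 = (9759480/30787)*29976 = 292550172480/30787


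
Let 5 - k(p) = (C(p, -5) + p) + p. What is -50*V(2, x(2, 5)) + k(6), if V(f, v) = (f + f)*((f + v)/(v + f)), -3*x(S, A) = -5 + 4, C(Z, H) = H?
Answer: -202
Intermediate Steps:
k(p) = 10 - 2*p (k(p) = 5 - ((-5 + p) + p) = 5 - (-5 + 2*p) = 5 + (5 - 2*p) = 10 - 2*p)
x(S, A) = ⅓ (x(S, A) = -(-5 + 4)/3 = -⅓*(-1) = ⅓)
V(f, v) = 2*f (V(f, v) = (2*f)*((f + v)/(f + v)) = (2*f)*1 = 2*f)
-50*V(2, x(2, 5)) + k(6) = -100*2 + (10 - 2*6) = -50*4 + (10 - 12) = -200 - 2 = -202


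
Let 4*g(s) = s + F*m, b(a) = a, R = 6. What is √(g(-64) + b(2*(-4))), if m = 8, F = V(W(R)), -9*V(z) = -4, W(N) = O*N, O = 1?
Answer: 4*I*√13/3 ≈ 4.8074*I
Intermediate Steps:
W(N) = N (W(N) = 1*N = N)
V(z) = 4/9 (V(z) = -⅑*(-4) = 4/9)
F = 4/9 ≈ 0.44444
g(s) = 8/9 + s/4 (g(s) = (s + (4/9)*8)/4 = (s + 32/9)/4 = (32/9 + s)/4 = 8/9 + s/4)
√(g(-64) + b(2*(-4))) = √((8/9 + (¼)*(-64)) + 2*(-4)) = √((8/9 - 16) - 8) = √(-136/9 - 8) = √(-208/9) = 4*I*√13/3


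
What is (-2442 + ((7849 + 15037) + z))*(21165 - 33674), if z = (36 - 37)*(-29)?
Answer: -256096757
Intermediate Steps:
z = 29 (z = -1*(-29) = 29)
(-2442 + ((7849 + 15037) + z))*(21165 - 33674) = (-2442 + ((7849 + 15037) + 29))*(21165 - 33674) = (-2442 + (22886 + 29))*(-12509) = (-2442 + 22915)*(-12509) = 20473*(-12509) = -256096757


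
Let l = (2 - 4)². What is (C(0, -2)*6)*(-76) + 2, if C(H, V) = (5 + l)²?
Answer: -36934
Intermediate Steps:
l = 4 (l = (-2)² = 4)
C(H, V) = 81 (C(H, V) = (5 + 4)² = 9² = 81)
(C(0, -2)*6)*(-76) + 2 = (81*6)*(-76) + 2 = 486*(-76) + 2 = -36936 + 2 = -36934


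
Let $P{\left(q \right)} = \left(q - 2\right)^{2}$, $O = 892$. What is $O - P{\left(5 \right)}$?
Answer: $883$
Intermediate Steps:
$P{\left(q \right)} = \left(-2 + q\right)^{2}$
$O - P{\left(5 \right)} = 892 - \left(-2 + 5\right)^{2} = 892 - 3^{2} = 892 - 9 = 883$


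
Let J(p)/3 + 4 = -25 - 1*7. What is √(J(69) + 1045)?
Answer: √937 ≈ 30.610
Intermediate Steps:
J(p) = -108 (J(p) = -12 + 3*(-25 - 1*7) = -12 + 3*(-25 - 7) = -12 + 3*(-32) = -12 - 96 = -108)
√(J(69) + 1045) = √(-108 + 1045) = √937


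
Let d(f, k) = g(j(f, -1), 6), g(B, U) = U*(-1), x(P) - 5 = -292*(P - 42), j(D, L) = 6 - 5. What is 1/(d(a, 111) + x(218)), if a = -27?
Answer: -1/51393 ≈ -1.9458e-5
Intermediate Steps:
j(D, L) = 1
x(P) = 12269 - 292*P (x(P) = 5 - 292*(P - 42) = 5 - 292*(-42 + P) = 5 + (12264 - 292*P) = 12269 - 292*P)
g(B, U) = -U
d(f, k) = -6 (d(f, k) = -1*6 = -6)
1/(d(a, 111) + x(218)) = 1/(-6 + (12269 - 292*218)) = 1/(-6 + (12269 - 63656)) = 1/(-6 - 51387) = 1/(-51393) = -1/51393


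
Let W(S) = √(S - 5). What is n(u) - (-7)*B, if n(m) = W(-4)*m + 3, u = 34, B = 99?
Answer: 696 + 102*I ≈ 696.0 + 102.0*I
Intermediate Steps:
W(S) = √(-5 + S)
n(m) = 3 + 3*I*m (n(m) = √(-5 - 4)*m + 3 = √(-9)*m + 3 = (3*I)*m + 3 = 3*I*m + 3 = 3 + 3*I*m)
n(u) - (-7)*B = (3 + 3*I*34) - (-7)*99 = (3 + 102*I) - 1*(-693) = (3 + 102*I) + 693 = 696 + 102*I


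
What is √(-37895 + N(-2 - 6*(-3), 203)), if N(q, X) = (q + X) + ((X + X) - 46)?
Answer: 2*I*√9329 ≈ 193.17*I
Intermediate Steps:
N(q, X) = -46 + q + 3*X (N(q, X) = (X + q) + (2*X - 46) = (X + q) + (-46 + 2*X) = -46 + q + 3*X)
√(-37895 + N(-2 - 6*(-3), 203)) = √(-37895 + (-46 + (-2 - 6*(-3)) + 3*203)) = √(-37895 + (-46 + (-2 + 18) + 609)) = √(-37895 + (-46 + 16 + 609)) = √(-37895 + 579) = √(-37316) = 2*I*√9329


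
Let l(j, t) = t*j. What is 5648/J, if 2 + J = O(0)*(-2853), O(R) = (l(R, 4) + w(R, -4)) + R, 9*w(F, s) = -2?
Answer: 706/79 ≈ 8.9367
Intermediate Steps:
w(F, s) = -2/9 (w(F, s) = (1/9)*(-2) = -2/9)
l(j, t) = j*t
O(R) = -2/9 + 5*R (O(R) = (R*4 - 2/9) + R = (4*R - 2/9) + R = (-2/9 + 4*R) + R = -2/9 + 5*R)
J = 632 (J = -2 + (-2/9 + 5*0)*(-2853) = -2 + (-2/9 + 0)*(-2853) = -2 - 2/9*(-2853) = -2 + 634 = 632)
5648/J = 5648/632 = 5648*(1/632) = 706/79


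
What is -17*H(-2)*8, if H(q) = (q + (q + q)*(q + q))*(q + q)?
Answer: 7616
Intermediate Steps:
H(q) = 2*q*(q + 4*q**2) (H(q) = (q + (2*q)*(2*q))*(2*q) = (q + 4*q**2)*(2*q) = 2*q*(q + 4*q**2))
-17*H(-2)*8 = -17*(-2)**2*(2 + 8*(-2))*8 = -68*(2 - 16)*8 = -68*(-14)*8 = -17*(-56)*8 = 952*8 = 7616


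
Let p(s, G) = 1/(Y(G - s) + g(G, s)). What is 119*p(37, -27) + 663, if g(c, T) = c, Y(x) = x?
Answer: 8602/13 ≈ 661.69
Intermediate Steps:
p(s, G) = 1/(-s + 2*G) (p(s, G) = 1/((G - s) + G) = 1/(-s + 2*G))
119*p(37, -27) + 663 = 119/(-1*37 + 2*(-27)) + 663 = 119/(-37 - 54) + 663 = 119/(-91) + 663 = 119*(-1/91) + 663 = -17/13 + 663 = 8602/13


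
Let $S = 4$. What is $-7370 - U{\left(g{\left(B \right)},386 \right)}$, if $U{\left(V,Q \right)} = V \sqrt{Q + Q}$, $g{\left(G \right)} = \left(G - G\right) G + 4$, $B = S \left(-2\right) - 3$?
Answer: $-7370 - 8 \sqrt{193} \approx -7481.1$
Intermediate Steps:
$B = -11$ ($B = 4 \left(-2\right) - 3 = -8 - 3 = -11$)
$g{\left(G \right)} = 4$ ($g{\left(G \right)} = 0 G + 4 = 0 + 4 = 4$)
$U{\left(V,Q \right)} = V \sqrt{2} \sqrt{Q}$ ($U{\left(V,Q \right)} = V \sqrt{2 Q} = V \sqrt{2} \sqrt{Q}$)
$-7370 - U{\left(g{\left(B \right)},386 \right)} = -7370 - 4 \sqrt{2} \sqrt{386} = -7370 - 8 \sqrt{193}$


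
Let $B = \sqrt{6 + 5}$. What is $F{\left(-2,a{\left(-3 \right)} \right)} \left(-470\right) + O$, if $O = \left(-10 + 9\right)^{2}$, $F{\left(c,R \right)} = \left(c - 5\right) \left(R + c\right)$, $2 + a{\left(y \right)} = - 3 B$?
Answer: $-13159 - 9870 \sqrt{11} \approx -45894.0$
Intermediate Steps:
$B = \sqrt{11} \approx 3.3166$
$a{\left(y \right)} = -2 - 3 \sqrt{11}$
$F{\left(c,R \right)} = \left(-5 + c\right) \left(R + c\right)$
$O = 1$ ($O = \left(-1\right)^{2} = 1$)
$F{\left(-2,a{\left(-3 \right)} \right)} \left(-470\right) + O = \left(\left(-2\right)^{2} - 5 \left(-2 - 3 \sqrt{11}\right) - -10 + \left(-2 - 3 \sqrt{11}\right) \left(-2\right)\right) \left(-470\right) + 1 = \left(4 + \left(10 + 15 \sqrt{11}\right) + 10 + \left(4 + 6 \sqrt{11}\right)\right) \left(-470\right) + 1 = \left(28 + 21 \sqrt{11}\right) \left(-470\right) + 1 = \left(-13160 - 9870 \sqrt{11}\right) + 1 = -13159 - 9870 \sqrt{11}$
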